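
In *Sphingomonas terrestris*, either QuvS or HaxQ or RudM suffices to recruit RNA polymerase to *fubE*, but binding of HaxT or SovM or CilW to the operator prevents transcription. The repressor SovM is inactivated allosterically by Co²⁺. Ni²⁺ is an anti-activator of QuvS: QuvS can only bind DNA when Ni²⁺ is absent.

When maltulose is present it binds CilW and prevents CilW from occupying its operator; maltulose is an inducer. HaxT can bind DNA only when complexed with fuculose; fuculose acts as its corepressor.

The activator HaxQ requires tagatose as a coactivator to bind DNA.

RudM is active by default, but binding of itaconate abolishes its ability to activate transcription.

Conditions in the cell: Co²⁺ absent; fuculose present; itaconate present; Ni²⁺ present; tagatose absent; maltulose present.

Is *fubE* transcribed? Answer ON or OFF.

OFF

Ni²⁺ is present, so QuvS is inactive.
Fuculose is present, so HaxT is active.
Tagatose is absent, so HaxQ is inactive.
Co²⁺ is absent, so SovM is active.
Itaconate is present, so RudM is inactive.
Maltulose is present, so CilW is inactive.
With repressor HaxT bound, *fubE* is not transcribed.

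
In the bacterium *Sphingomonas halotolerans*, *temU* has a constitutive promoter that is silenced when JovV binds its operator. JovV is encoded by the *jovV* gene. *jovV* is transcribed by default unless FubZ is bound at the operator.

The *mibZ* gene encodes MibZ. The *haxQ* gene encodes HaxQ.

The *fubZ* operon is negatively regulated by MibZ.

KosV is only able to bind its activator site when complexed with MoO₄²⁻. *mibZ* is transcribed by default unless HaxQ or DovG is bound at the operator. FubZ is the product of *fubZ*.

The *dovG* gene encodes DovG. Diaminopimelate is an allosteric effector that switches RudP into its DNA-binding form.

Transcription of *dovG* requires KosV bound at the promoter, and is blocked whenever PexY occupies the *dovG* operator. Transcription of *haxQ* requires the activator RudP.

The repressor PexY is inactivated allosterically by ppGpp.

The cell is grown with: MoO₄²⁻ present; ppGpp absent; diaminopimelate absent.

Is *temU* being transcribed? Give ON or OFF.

OFF

Diaminopimelate is absent, so RudP is inactive.
Required activator RudP is absent, so *haxQ* is not transcribed.
So HaxQ is not produced.
ppGpp is absent, so PexY is active.
MoO₄²⁻ is present, so KosV is active.
With repressor PexY bound, *dovG* is not transcribed.
So DovG is not produced.
With no repressor bound, *mibZ* is transcribed.
So MibZ is produced and active.
With repressor MibZ bound, *fubZ* is not transcribed.
So FubZ is not produced.
With no repressor bound, *jovV* is transcribed.
So JovV is produced and active.
With repressor JovV bound, *temU* is not transcribed.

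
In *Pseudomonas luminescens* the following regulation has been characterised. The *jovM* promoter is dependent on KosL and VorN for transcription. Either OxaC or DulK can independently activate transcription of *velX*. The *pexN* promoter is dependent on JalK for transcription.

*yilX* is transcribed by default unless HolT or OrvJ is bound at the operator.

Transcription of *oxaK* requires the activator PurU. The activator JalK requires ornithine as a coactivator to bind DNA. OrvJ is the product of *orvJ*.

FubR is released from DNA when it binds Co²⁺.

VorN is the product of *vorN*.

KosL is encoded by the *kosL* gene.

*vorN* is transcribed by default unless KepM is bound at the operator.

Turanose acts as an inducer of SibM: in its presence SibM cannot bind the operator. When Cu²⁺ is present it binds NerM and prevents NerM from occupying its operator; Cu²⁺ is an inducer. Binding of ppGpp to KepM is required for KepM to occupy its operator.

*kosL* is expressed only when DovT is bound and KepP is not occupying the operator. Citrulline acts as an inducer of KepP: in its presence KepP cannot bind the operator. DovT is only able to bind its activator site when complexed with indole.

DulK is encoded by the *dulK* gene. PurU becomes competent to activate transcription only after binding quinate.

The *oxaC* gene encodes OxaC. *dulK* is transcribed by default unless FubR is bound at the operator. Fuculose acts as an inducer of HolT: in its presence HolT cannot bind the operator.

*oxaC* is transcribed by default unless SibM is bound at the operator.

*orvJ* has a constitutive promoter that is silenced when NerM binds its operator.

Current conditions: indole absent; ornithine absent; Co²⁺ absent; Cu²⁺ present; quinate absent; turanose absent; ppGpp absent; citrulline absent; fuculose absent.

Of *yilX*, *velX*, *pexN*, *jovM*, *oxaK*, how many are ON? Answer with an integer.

Fuculose is absent, so HolT is active.
Cu²⁺ is present, so NerM is inactive.
With no repressor bound, *orvJ* is transcribed.
So OrvJ is produced and active.
With repressor HolT bound, *yilX* is not transcribed.
→ *yilX* is OFF.
Turanose is absent, so SibM is active.
With repressor SibM bound, *oxaC* is not transcribed.
So OxaC is not produced.
Co²⁺ is absent, so FubR is active.
With repressor FubR bound, *dulK* is not transcribed.
So DulK is not produced.
No activator is available at the *velX* promoter, so *velX* is not transcribed.
→ *velX* is OFF.
Ornithine is absent, so JalK is inactive.
Required activator JalK is absent, so *pexN* is not transcribed.
→ *pexN* is OFF.
Indole is absent, so DovT is inactive.
Citrulline is absent, so KepP is active.
With repressor KepP bound, *kosL* is not transcribed.
So KosL is not produced.
ppGpp is absent, so KepM is inactive.
With no repressor bound, *vorN* is transcribed.
So VorN is produced and active.
Required activator KosL is absent, so *jovM* is not transcribed.
→ *jovM* is OFF.
Quinate is absent, so PurU is inactive.
Required activator PurU is absent, so *oxaK* is not transcribed.
→ *oxaK* is OFF.
0 of the 5 genes are transcribed.

0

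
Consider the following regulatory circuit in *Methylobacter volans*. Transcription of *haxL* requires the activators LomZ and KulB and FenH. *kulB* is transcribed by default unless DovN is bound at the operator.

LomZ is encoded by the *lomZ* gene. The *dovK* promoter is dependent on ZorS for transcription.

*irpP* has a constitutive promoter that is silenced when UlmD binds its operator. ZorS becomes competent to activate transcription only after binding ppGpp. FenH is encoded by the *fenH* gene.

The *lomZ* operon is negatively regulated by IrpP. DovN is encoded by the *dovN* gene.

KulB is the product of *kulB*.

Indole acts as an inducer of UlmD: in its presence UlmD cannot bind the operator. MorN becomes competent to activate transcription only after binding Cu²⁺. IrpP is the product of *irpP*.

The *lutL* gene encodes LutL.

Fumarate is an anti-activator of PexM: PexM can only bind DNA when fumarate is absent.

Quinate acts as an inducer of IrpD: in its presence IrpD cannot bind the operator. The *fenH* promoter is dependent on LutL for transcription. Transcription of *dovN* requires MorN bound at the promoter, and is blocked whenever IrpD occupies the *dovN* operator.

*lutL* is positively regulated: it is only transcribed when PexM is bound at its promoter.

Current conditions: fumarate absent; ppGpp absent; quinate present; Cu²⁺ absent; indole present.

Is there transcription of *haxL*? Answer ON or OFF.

OFF

Indole is present, so UlmD is inactive.
With no repressor bound, *irpP* is transcribed.
So IrpP is produced and active.
With repressor IrpP bound, *lomZ* is not transcribed.
So LomZ is not produced.
Quinate is present, so IrpD is inactive.
Cu²⁺ is absent, so MorN is inactive.
Required activator MorN is absent, so *dovN* is not transcribed.
So DovN is not produced.
With no repressor bound, *kulB* is transcribed.
So KulB is produced and active.
Fumarate is absent, so PexM is active.
No repressor is bound and PexM is active, so *lutL* is transcribed.
So LutL is produced and active.
No repressor is bound and LutL is active, so *fenH* is transcribed.
So FenH is produced and active.
Required activator LomZ is absent, so *haxL* is not transcribed.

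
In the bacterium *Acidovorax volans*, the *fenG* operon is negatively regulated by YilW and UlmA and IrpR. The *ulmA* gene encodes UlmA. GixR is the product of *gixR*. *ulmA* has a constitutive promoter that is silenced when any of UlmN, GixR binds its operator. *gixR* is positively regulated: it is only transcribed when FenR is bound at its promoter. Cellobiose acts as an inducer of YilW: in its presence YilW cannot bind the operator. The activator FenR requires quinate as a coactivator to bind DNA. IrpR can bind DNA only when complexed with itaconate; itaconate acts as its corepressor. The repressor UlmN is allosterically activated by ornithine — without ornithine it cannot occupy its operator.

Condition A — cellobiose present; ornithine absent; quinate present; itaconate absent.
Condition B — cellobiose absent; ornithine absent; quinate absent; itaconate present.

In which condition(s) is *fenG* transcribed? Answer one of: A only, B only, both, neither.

A only

Condition A:
Cellobiose is present, so YilW is inactive.
Ornithine is absent, so UlmN is inactive.
Quinate is present, so FenR is active.
No repressor is bound and FenR is active, so *gixR* is transcribed.
So GixR is produced and active.
With repressor GixR bound, *ulmA* is not transcribed.
So UlmA is not produced.
Itaconate is absent, so IrpR is inactive.
With no repressor bound, *fenG* is transcribed.
→ *fenG* is ON in A.
Condition B:
Cellobiose is absent, so YilW is active.
Ornithine is absent, so UlmN is inactive.
Quinate is absent, so FenR is inactive.
Required activator FenR is absent, so *gixR* is not transcribed.
So GixR is not produced.
With no repressor bound, *ulmA* is transcribed.
So UlmA is produced and active.
Itaconate is present, so IrpR is active.
With repressor YilW bound, *fenG* is not transcribed.
→ *fenG* is OFF in B.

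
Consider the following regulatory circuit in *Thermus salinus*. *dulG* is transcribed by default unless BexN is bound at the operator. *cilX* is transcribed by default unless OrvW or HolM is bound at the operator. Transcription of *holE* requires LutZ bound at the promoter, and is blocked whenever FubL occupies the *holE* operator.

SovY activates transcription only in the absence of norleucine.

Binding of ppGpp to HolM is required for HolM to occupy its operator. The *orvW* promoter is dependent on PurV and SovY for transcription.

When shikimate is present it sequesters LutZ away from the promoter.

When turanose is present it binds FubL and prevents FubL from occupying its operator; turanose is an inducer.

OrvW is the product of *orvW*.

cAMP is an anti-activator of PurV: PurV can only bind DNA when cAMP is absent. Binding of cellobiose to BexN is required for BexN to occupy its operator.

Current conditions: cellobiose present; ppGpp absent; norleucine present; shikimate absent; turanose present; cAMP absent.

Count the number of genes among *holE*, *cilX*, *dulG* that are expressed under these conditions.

2

Turanose is present, so FubL is inactive.
Shikimate is absent, so LutZ is active.
No repressor is bound and LutZ is active, so *holE* is transcribed.
→ *holE* is ON.
cAMP is absent, so PurV is active.
Norleucine is present, so SovY is inactive.
Required activator SovY is absent, so *orvW* is not transcribed.
So OrvW is not produced.
ppGpp is absent, so HolM is inactive.
With no repressor bound, *cilX* is transcribed.
→ *cilX* is ON.
Cellobiose is present, so BexN is active.
With repressor BexN bound, *dulG* is not transcribed.
→ *dulG* is OFF.
2 of the 3 genes are transcribed.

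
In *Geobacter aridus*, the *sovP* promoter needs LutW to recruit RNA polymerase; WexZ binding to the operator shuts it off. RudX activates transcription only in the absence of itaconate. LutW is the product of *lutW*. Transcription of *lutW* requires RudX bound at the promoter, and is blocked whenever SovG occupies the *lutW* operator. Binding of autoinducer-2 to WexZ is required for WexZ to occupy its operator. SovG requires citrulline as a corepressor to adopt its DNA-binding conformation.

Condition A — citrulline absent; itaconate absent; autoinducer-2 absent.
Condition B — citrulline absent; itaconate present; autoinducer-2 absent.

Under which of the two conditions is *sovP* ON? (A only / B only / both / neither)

A only

Condition A:
Citrulline is absent, so SovG is inactive.
Itaconate is absent, so RudX is active.
No repressor is bound and RudX is active, so *lutW* is transcribed.
So LutW is produced and active.
Autoinducer-2 is absent, so WexZ is inactive.
No repressor is bound and LutW is active, so *sovP* is transcribed.
→ *sovP* is ON in A.
Condition B:
Citrulline is absent, so SovG is inactive.
Itaconate is present, so RudX is inactive.
Required activator RudX is absent, so *lutW* is not transcribed.
So LutW is not produced.
Autoinducer-2 is absent, so WexZ is inactive.
Required activator LutW is absent, so *sovP* is not transcribed.
→ *sovP* is OFF in B.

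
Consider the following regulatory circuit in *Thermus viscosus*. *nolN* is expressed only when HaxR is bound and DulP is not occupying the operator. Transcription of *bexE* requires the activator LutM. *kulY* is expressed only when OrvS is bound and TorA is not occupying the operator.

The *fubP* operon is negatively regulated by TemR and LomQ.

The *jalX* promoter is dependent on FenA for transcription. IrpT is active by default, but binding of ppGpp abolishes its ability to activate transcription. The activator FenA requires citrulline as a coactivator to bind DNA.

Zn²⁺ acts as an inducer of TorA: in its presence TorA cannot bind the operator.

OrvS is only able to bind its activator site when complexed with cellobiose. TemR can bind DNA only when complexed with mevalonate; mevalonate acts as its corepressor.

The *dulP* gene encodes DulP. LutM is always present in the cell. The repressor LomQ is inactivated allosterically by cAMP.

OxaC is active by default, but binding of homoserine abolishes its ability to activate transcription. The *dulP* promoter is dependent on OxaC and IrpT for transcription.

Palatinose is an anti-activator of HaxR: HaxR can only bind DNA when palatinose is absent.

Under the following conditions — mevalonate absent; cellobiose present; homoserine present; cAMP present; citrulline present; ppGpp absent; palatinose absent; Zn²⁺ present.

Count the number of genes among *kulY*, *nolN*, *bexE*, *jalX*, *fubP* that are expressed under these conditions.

5

Cellobiose is present, so OrvS is active.
Zn²⁺ is present, so TorA is inactive.
No repressor is bound and OrvS is active, so *kulY* is transcribed.
→ *kulY* is ON.
Palatinose is absent, so HaxR is active.
Homoserine is present, so OxaC is inactive.
ppGpp is absent, so IrpT is active.
Required activator OxaC is absent, so *dulP* is not transcribed.
So DulP is not produced.
No repressor is bound and HaxR is active, so *nolN* is transcribed.
→ *nolN* is ON.
LutM is produced constitutively and is active.
No repressor is bound and LutM is active, so *bexE* is transcribed.
→ *bexE* is ON.
Citrulline is present, so FenA is active.
No repressor is bound and FenA is active, so *jalX* is transcribed.
→ *jalX* is ON.
Mevalonate is absent, so TemR is inactive.
cAMP is present, so LomQ is inactive.
With no repressor bound, *fubP* is transcribed.
→ *fubP* is ON.
5 of the 5 genes are transcribed.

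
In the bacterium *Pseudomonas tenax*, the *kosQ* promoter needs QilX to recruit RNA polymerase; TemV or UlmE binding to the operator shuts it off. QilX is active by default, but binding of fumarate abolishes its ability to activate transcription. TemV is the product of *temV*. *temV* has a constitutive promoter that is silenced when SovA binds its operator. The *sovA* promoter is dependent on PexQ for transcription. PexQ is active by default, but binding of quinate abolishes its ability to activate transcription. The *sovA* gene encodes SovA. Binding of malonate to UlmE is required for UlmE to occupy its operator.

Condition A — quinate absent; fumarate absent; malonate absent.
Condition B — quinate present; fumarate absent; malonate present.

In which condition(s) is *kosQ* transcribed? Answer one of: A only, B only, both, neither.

A only

Condition A:
Quinate is absent, so PexQ is active.
No repressor is bound and PexQ is active, so *sovA* is transcribed.
So SovA is produced and active.
With repressor SovA bound, *temV* is not transcribed.
So TemV is not produced.
Fumarate is absent, so QilX is active.
Malonate is absent, so UlmE is inactive.
No repressor is bound and QilX is active, so *kosQ* is transcribed.
→ *kosQ* is ON in A.
Condition B:
Quinate is present, so PexQ is inactive.
Required activator PexQ is absent, so *sovA* is not transcribed.
So SovA is not produced.
With no repressor bound, *temV* is transcribed.
So TemV is produced and active.
Fumarate is absent, so QilX is active.
Malonate is present, so UlmE is active.
With repressor TemV bound, *kosQ* is not transcribed.
→ *kosQ* is OFF in B.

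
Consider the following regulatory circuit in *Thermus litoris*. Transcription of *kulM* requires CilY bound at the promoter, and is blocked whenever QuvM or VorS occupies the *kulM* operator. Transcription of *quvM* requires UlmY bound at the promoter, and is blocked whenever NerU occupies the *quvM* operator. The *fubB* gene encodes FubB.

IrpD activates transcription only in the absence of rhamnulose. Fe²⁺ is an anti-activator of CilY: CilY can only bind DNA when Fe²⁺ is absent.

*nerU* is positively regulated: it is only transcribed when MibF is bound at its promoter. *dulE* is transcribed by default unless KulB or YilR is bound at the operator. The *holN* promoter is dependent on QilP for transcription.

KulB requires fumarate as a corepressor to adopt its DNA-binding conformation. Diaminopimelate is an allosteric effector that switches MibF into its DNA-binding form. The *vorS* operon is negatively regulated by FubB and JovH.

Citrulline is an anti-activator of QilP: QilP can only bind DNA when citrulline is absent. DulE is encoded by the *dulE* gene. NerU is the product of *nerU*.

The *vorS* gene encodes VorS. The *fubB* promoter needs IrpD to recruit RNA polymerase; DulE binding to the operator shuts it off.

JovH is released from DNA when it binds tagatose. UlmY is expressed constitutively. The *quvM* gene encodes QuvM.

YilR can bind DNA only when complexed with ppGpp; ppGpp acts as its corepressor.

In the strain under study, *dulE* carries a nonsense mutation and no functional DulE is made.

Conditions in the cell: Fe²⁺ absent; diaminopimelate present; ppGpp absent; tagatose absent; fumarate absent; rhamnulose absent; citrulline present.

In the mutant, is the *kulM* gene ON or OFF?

Diaminopimelate is present, so MibF is active.
No repressor is bound and MibF is active, so *nerU* is transcribed.
So NerU is produced and active.
UlmY is produced constitutively and is active.
With repressor NerU bound, *quvM* is not transcribed.
So QuvM is not produced.
Rhamnulose is absent, so IrpD is active.
DulE is non-functional in this strain, so it has no effect.
No repressor is bound and IrpD is active, so *fubB* is transcribed.
So FubB is produced and active.
Tagatose is absent, so JovH is active.
With repressor FubB bound, *vorS* is not transcribed.
So VorS is not produced.
Fe²⁺ is absent, so CilY is active.
No repressor is bound and CilY is active, so *kulM* is transcribed.

ON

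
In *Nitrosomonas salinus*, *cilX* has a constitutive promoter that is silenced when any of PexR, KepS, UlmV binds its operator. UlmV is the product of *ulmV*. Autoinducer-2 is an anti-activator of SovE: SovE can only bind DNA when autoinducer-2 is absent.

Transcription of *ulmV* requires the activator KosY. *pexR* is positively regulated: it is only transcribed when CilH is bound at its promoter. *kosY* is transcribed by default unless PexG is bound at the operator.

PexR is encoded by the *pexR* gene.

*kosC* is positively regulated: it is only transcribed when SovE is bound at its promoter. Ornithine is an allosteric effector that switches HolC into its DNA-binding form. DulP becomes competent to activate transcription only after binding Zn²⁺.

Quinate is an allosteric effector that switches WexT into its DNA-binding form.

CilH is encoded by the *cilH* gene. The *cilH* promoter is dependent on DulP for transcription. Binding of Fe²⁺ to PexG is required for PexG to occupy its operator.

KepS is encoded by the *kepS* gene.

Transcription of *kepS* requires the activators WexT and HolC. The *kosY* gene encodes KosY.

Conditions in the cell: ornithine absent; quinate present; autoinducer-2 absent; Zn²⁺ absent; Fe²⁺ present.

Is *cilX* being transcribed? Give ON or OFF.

ON

Zn²⁺ is absent, so DulP is inactive.
Required activator DulP is absent, so *cilH* is not transcribed.
So CilH is not produced.
Required activator CilH is absent, so *pexR* is not transcribed.
So PexR is not produced.
Quinate is present, so WexT is active.
Ornithine is absent, so HolC is inactive.
Required activator HolC is absent, so *kepS* is not transcribed.
So KepS is not produced.
Fe²⁺ is present, so PexG is active.
With repressor PexG bound, *kosY* is not transcribed.
So KosY is not produced.
Required activator KosY is absent, so *ulmV* is not transcribed.
So UlmV is not produced.
With no repressor bound, *cilX* is transcribed.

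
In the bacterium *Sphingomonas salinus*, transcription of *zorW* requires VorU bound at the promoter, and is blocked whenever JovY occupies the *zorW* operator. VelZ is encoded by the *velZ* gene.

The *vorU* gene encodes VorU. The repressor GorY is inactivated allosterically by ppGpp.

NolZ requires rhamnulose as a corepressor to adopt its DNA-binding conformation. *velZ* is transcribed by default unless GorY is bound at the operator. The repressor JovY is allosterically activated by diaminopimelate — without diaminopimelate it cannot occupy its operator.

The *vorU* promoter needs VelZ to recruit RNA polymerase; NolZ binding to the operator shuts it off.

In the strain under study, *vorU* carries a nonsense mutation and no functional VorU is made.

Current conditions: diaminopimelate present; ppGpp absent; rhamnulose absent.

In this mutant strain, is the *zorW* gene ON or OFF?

VorU is non-functional in this strain, so it has no effect.
Diaminopimelate is present, so JovY is active.
With repressor JovY bound, *zorW* is not transcribed.

OFF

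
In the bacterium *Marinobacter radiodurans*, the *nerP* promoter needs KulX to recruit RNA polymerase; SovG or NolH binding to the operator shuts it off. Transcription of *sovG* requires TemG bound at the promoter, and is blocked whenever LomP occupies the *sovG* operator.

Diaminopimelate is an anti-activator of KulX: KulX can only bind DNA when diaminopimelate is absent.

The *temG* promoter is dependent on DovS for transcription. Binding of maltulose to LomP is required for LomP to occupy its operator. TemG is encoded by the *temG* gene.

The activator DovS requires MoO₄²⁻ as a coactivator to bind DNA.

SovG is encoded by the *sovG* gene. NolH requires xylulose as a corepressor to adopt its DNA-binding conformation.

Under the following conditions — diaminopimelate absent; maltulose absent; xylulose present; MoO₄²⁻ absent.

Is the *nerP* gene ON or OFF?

OFF

MoO₄²⁻ is absent, so DovS is inactive.
Required activator DovS is absent, so *temG* is not transcribed.
So TemG is not produced.
Maltulose is absent, so LomP is inactive.
Required activator TemG is absent, so *sovG* is not transcribed.
So SovG is not produced.
Diaminopimelate is absent, so KulX is active.
Xylulose is present, so NolH is active.
With repressor NolH bound, *nerP* is not transcribed.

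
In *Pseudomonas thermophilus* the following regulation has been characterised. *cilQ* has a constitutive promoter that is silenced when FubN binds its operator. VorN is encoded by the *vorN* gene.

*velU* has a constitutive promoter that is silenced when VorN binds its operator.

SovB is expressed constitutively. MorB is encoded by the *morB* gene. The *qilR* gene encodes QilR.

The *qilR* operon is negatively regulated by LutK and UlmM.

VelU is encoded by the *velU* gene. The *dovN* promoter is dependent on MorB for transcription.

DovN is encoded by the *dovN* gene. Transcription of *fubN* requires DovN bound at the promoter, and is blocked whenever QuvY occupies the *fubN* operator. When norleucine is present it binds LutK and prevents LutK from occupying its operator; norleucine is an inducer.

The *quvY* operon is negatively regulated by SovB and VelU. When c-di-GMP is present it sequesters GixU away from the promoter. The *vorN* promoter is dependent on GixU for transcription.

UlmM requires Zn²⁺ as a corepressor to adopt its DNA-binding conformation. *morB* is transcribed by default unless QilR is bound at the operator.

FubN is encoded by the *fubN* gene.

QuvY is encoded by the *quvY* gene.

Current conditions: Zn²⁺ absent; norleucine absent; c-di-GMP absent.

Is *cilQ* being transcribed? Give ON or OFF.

Norleucine is absent, so LutK is active.
Zn²⁺ is absent, so UlmM is inactive.
With repressor LutK bound, *qilR* is not transcribed.
So QilR is not produced.
With no repressor bound, *morB* is transcribed.
So MorB is produced and active.
No repressor is bound and MorB is active, so *dovN* is transcribed.
So DovN is produced and active.
SovB is produced constitutively and is active.
c-di-GMP is absent, so GixU is active.
No repressor is bound and GixU is active, so *vorN* is transcribed.
So VorN is produced and active.
With repressor VorN bound, *velU* is not transcribed.
So VelU is not produced.
With repressor SovB bound, *quvY* is not transcribed.
So QuvY is not produced.
No repressor is bound and DovN is active, so *fubN* is transcribed.
So FubN is produced and active.
With repressor FubN bound, *cilQ* is not transcribed.

OFF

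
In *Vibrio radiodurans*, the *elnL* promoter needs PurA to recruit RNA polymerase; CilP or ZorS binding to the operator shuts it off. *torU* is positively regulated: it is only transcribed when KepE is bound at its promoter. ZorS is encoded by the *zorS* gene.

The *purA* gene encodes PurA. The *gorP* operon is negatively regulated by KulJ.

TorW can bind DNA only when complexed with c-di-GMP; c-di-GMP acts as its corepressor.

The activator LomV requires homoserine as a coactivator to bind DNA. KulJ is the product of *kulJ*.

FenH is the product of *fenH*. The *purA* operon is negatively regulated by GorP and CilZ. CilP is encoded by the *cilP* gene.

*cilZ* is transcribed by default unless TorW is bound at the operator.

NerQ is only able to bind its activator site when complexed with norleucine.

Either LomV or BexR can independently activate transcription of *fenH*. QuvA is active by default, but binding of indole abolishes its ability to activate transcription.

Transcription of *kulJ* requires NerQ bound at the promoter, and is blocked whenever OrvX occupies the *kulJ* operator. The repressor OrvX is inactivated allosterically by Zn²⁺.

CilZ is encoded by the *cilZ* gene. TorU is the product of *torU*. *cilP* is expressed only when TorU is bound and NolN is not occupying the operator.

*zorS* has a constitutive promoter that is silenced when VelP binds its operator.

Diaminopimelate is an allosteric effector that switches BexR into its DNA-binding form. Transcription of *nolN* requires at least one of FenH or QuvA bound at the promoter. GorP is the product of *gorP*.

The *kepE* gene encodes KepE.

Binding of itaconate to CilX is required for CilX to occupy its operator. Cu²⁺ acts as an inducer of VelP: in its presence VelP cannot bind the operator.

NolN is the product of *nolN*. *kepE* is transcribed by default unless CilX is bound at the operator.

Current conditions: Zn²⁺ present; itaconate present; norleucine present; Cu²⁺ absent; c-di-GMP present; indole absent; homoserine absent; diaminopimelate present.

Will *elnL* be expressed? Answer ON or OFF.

Norleucine is present, so NerQ is active.
Zn²⁺ is present, so OrvX is inactive.
No repressor is bound and NerQ is active, so *kulJ* is transcribed.
So KulJ is produced and active.
With repressor KulJ bound, *gorP* is not transcribed.
So GorP is not produced.
c-di-GMP is present, so TorW is active.
With repressor TorW bound, *cilZ* is not transcribed.
So CilZ is not produced.
With no repressor bound, *purA* is transcribed.
So PurA is produced and active.
Itaconate is present, so CilX is active.
With repressor CilX bound, *kepE* is not transcribed.
So KepE is not produced.
Required activator KepE is absent, so *torU* is not transcribed.
So TorU is not produced.
Homoserine is absent, so LomV is inactive.
Diaminopimelate is present, so BexR is active.
Activator BexR is present, so *fenH* is transcribed.
So FenH is produced and active.
Indole is absent, so QuvA is active.
Activator FenH is present, so *nolN* is transcribed.
So NolN is produced and active.
With repressor NolN bound, *cilP* is not transcribed.
So CilP is not produced.
Cu²⁺ is absent, so VelP is active.
With repressor VelP bound, *zorS* is not transcribed.
So ZorS is not produced.
No repressor is bound and PurA is active, so *elnL* is transcribed.

ON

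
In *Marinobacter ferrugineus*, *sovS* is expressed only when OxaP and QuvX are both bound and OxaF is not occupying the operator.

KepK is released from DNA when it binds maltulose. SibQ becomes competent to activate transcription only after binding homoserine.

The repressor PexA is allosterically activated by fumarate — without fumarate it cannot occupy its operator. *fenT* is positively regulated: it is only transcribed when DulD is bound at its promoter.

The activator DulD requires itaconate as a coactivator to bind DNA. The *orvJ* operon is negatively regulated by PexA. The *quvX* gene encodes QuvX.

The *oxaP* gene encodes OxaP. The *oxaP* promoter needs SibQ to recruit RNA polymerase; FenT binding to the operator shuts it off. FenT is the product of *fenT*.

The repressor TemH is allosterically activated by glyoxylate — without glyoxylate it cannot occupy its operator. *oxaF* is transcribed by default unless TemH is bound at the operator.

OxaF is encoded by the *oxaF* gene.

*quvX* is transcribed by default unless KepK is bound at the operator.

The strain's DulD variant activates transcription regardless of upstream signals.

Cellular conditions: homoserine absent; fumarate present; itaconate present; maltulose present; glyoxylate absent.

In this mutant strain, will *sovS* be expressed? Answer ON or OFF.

Homoserine is absent, so SibQ is inactive.
DulD is constitutively active in this strain.
No repressor is bound and DulD is active, so *fenT* is transcribed.
So FenT is produced and active.
With repressor FenT bound, *oxaP* is not transcribed.
So OxaP is not produced.
Maltulose is present, so KepK is inactive.
With no repressor bound, *quvX* is transcribed.
So QuvX is produced and active.
Glyoxylate is absent, so TemH is inactive.
With no repressor bound, *oxaF* is transcribed.
So OxaF is produced and active.
With repressor OxaF bound, *sovS* is not transcribed.

OFF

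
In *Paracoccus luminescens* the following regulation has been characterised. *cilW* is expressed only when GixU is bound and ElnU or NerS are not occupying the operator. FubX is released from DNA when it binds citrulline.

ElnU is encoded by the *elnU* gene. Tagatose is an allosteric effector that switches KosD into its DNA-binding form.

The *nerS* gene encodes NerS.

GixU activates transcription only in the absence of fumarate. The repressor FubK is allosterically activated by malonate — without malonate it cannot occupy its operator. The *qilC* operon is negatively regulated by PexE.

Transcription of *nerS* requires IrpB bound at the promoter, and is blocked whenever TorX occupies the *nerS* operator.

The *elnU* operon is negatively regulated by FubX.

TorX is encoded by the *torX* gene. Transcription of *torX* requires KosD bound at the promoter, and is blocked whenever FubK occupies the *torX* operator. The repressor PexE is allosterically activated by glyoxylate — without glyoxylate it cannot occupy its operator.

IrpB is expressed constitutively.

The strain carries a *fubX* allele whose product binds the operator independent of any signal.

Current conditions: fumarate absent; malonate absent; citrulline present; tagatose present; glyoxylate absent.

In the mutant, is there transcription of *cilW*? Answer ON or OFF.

FubX is constitutively active in this strain.
With repressor FubX bound, *elnU* is not transcribed.
So ElnU is not produced.
IrpB is produced constitutively and is active.
Malonate is absent, so FubK is inactive.
Tagatose is present, so KosD is active.
No repressor is bound and KosD is active, so *torX* is transcribed.
So TorX is produced and active.
With repressor TorX bound, *nerS* is not transcribed.
So NerS is not produced.
Fumarate is absent, so GixU is active.
No repressor is bound and GixU is active, so *cilW* is transcribed.

ON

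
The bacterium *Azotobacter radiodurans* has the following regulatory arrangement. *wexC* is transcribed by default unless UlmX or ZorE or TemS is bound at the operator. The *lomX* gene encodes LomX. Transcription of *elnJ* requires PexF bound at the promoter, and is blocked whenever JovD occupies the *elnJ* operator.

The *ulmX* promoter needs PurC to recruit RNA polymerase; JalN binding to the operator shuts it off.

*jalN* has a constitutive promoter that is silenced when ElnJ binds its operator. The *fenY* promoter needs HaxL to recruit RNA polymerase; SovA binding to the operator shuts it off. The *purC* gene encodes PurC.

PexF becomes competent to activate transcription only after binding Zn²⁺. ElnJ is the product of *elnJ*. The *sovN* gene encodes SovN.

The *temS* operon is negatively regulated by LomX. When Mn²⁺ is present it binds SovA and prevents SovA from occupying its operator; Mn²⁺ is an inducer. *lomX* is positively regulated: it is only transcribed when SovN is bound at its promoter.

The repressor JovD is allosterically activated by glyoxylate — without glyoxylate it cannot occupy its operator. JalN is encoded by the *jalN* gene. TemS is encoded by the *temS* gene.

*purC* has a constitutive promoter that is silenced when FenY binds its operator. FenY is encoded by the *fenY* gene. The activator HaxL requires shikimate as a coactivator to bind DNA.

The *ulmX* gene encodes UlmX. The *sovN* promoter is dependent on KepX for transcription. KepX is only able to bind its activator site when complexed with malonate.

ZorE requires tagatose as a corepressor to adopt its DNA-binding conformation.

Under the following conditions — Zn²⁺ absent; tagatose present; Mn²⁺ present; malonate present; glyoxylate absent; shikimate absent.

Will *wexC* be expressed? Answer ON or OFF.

OFF

Zn²⁺ is absent, so PexF is inactive.
Glyoxylate is absent, so JovD is inactive.
Required activator PexF is absent, so *elnJ* is not transcribed.
So ElnJ is not produced.
With no repressor bound, *jalN* is transcribed.
So JalN is produced and active.
Mn²⁺ is present, so SovA is inactive.
Shikimate is absent, so HaxL is inactive.
Required activator HaxL is absent, so *fenY* is not transcribed.
So FenY is not produced.
With no repressor bound, *purC* is transcribed.
So PurC is produced and active.
With repressor JalN bound, *ulmX* is not transcribed.
So UlmX is not produced.
Tagatose is present, so ZorE is active.
Malonate is present, so KepX is active.
No repressor is bound and KepX is active, so *sovN* is transcribed.
So SovN is produced and active.
No repressor is bound and SovN is active, so *lomX* is transcribed.
So LomX is produced and active.
With repressor LomX bound, *temS* is not transcribed.
So TemS is not produced.
With repressor ZorE bound, *wexC* is not transcribed.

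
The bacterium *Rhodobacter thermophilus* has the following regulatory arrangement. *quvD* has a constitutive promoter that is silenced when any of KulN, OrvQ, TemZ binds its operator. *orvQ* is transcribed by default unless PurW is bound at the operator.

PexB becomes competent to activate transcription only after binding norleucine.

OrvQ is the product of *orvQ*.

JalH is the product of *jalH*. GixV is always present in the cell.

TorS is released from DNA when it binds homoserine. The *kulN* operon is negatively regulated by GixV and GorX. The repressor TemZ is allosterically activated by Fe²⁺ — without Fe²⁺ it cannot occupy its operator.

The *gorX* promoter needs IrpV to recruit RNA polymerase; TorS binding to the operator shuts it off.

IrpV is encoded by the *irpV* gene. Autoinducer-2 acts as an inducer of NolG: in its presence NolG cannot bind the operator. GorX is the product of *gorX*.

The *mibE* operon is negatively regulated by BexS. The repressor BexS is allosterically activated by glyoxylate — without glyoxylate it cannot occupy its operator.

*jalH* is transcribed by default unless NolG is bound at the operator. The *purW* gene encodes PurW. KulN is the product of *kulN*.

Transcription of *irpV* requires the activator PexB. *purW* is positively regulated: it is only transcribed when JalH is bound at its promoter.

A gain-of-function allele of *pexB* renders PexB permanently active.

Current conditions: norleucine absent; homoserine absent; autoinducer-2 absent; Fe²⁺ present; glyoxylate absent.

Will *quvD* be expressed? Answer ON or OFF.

OFF

GixV is produced constitutively and is active.
PexB is constitutively active in this strain.
No repressor is bound and PexB is active, so *irpV* is transcribed.
So IrpV is produced and active.
Homoserine is absent, so TorS is active.
With repressor TorS bound, *gorX* is not transcribed.
So GorX is not produced.
With repressor GixV bound, *kulN* is not transcribed.
So KulN is not produced.
Autoinducer-2 is absent, so NolG is active.
With repressor NolG bound, *jalH* is not transcribed.
So JalH is not produced.
Required activator JalH is absent, so *purW* is not transcribed.
So PurW is not produced.
With no repressor bound, *orvQ* is transcribed.
So OrvQ is produced and active.
Fe²⁺ is present, so TemZ is active.
With repressor OrvQ bound, *quvD* is not transcribed.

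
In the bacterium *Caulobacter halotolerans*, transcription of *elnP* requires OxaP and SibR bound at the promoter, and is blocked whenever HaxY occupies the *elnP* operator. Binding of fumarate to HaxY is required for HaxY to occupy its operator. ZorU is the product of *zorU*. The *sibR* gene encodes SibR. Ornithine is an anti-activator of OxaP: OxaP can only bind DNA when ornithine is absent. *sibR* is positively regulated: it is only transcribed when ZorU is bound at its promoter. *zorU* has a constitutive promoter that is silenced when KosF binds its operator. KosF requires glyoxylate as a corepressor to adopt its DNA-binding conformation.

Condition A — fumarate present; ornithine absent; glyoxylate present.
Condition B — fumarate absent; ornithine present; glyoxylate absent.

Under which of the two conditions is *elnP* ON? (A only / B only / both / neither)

neither

Condition A:
Fumarate is present, so HaxY is active.
Ornithine is absent, so OxaP is active.
Glyoxylate is present, so KosF is active.
With repressor KosF bound, *zorU* is not transcribed.
So ZorU is not produced.
Required activator ZorU is absent, so *sibR* is not transcribed.
So SibR is not produced.
With repressor HaxY bound, *elnP* is not transcribed.
→ *elnP* is OFF in A.
Condition B:
Fumarate is absent, so HaxY is inactive.
Ornithine is present, so OxaP is inactive.
Glyoxylate is absent, so KosF is inactive.
With no repressor bound, *zorU* is transcribed.
So ZorU is produced and active.
No repressor is bound and ZorU is active, so *sibR* is transcribed.
So SibR is produced and active.
Required activator OxaP is absent, so *elnP* is not transcribed.
→ *elnP* is OFF in B.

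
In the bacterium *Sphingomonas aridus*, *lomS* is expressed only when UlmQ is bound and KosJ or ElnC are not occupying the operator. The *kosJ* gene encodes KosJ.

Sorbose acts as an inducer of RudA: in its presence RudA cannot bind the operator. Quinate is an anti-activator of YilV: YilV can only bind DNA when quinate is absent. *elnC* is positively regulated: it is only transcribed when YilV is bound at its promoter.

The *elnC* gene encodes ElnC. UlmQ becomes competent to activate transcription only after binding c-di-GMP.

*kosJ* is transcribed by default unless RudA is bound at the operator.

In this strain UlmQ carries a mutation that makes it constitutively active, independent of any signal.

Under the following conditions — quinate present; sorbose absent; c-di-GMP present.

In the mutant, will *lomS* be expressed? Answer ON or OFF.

Sorbose is absent, so RudA is active.
With repressor RudA bound, *kosJ* is not transcribed.
So KosJ is not produced.
Quinate is present, so YilV is inactive.
Required activator YilV is absent, so *elnC* is not transcribed.
So ElnC is not produced.
UlmQ is constitutively active in this strain.
No repressor is bound and UlmQ is active, so *lomS* is transcribed.

ON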